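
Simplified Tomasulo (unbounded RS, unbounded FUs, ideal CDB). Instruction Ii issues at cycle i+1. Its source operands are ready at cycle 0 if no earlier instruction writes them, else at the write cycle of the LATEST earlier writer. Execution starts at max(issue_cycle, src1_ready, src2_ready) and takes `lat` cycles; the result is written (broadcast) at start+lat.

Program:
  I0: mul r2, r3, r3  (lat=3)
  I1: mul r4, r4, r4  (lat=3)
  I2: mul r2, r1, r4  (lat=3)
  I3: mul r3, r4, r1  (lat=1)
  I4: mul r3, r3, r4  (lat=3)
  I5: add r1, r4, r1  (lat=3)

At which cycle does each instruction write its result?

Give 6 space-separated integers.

Answer: 4 5 8 6 9 9

Derivation:
I0 mul r2: issue@1 deps=(None,None) exec_start@1 write@4
I1 mul r4: issue@2 deps=(None,None) exec_start@2 write@5
I2 mul r2: issue@3 deps=(None,1) exec_start@5 write@8
I3 mul r3: issue@4 deps=(1,None) exec_start@5 write@6
I4 mul r3: issue@5 deps=(3,1) exec_start@6 write@9
I5 add r1: issue@6 deps=(1,None) exec_start@6 write@9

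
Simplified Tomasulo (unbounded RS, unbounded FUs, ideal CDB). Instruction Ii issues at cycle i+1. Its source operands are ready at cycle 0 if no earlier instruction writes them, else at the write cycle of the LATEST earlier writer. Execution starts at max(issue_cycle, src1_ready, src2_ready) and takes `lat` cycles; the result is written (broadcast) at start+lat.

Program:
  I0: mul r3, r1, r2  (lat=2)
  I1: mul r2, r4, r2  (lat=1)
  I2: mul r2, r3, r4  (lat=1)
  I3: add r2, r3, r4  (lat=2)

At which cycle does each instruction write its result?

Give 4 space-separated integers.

Answer: 3 3 4 6

Derivation:
I0 mul r3: issue@1 deps=(None,None) exec_start@1 write@3
I1 mul r2: issue@2 deps=(None,None) exec_start@2 write@3
I2 mul r2: issue@3 deps=(0,None) exec_start@3 write@4
I3 add r2: issue@4 deps=(0,None) exec_start@4 write@6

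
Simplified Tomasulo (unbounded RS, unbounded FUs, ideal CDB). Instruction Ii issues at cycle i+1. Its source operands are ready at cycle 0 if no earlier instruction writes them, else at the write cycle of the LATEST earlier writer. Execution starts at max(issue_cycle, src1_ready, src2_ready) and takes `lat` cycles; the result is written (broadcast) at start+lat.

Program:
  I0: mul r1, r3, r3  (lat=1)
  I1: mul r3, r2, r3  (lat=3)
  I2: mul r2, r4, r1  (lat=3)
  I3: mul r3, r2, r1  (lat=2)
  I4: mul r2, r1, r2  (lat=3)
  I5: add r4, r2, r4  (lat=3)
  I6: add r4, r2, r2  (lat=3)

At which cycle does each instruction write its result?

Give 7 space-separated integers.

I0 mul r1: issue@1 deps=(None,None) exec_start@1 write@2
I1 mul r3: issue@2 deps=(None,None) exec_start@2 write@5
I2 mul r2: issue@3 deps=(None,0) exec_start@3 write@6
I3 mul r3: issue@4 deps=(2,0) exec_start@6 write@8
I4 mul r2: issue@5 deps=(0,2) exec_start@6 write@9
I5 add r4: issue@6 deps=(4,None) exec_start@9 write@12
I6 add r4: issue@7 deps=(4,4) exec_start@9 write@12

Answer: 2 5 6 8 9 12 12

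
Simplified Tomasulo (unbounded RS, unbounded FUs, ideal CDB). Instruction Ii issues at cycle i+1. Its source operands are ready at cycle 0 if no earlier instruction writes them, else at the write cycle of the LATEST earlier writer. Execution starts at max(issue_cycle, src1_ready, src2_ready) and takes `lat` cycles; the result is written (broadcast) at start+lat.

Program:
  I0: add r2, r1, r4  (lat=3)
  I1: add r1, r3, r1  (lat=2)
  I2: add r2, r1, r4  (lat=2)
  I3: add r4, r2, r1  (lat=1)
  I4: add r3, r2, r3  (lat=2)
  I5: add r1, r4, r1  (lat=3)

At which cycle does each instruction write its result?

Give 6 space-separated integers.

I0 add r2: issue@1 deps=(None,None) exec_start@1 write@4
I1 add r1: issue@2 deps=(None,None) exec_start@2 write@4
I2 add r2: issue@3 deps=(1,None) exec_start@4 write@6
I3 add r4: issue@4 deps=(2,1) exec_start@6 write@7
I4 add r3: issue@5 deps=(2,None) exec_start@6 write@8
I5 add r1: issue@6 deps=(3,1) exec_start@7 write@10

Answer: 4 4 6 7 8 10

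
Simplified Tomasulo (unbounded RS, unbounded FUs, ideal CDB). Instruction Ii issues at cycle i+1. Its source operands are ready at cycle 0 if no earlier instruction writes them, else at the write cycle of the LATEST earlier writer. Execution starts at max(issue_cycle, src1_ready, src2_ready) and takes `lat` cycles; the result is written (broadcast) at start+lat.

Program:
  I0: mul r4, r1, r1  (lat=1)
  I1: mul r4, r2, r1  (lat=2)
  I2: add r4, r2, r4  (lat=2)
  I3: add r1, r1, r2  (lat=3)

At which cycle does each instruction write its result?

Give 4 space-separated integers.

I0 mul r4: issue@1 deps=(None,None) exec_start@1 write@2
I1 mul r4: issue@2 deps=(None,None) exec_start@2 write@4
I2 add r4: issue@3 deps=(None,1) exec_start@4 write@6
I3 add r1: issue@4 deps=(None,None) exec_start@4 write@7

Answer: 2 4 6 7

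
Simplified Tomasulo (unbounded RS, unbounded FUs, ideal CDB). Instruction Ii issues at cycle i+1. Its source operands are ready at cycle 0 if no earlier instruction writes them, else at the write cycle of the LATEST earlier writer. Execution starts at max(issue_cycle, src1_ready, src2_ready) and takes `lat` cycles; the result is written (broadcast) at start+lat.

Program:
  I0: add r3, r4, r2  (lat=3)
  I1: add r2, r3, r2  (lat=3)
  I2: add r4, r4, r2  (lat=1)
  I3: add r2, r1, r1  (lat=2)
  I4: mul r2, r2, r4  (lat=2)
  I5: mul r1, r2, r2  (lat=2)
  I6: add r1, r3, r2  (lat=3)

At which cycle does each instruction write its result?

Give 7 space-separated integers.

I0 add r3: issue@1 deps=(None,None) exec_start@1 write@4
I1 add r2: issue@2 deps=(0,None) exec_start@4 write@7
I2 add r4: issue@3 deps=(None,1) exec_start@7 write@8
I3 add r2: issue@4 deps=(None,None) exec_start@4 write@6
I4 mul r2: issue@5 deps=(3,2) exec_start@8 write@10
I5 mul r1: issue@6 deps=(4,4) exec_start@10 write@12
I6 add r1: issue@7 deps=(0,4) exec_start@10 write@13

Answer: 4 7 8 6 10 12 13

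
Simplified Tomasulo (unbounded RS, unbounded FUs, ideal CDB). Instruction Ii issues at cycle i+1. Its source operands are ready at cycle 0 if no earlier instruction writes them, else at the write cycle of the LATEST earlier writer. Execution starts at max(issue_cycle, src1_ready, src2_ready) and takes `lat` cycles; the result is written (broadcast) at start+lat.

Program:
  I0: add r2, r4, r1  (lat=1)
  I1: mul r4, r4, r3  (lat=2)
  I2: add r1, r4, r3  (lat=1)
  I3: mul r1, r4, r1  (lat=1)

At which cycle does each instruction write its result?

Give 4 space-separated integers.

I0 add r2: issue@1 deps=(None,None) exec_start@1 write@2
I1 mul r4: issue@2 deps=(None,None) exec_start@2 write@4
I2 add r1: issue@3 deps=(1,None) exec_start@4 write@5
I3 mul r1: issue@4 deps=(1,2) exec_start@5 write@6

Answer: 2 4 5 6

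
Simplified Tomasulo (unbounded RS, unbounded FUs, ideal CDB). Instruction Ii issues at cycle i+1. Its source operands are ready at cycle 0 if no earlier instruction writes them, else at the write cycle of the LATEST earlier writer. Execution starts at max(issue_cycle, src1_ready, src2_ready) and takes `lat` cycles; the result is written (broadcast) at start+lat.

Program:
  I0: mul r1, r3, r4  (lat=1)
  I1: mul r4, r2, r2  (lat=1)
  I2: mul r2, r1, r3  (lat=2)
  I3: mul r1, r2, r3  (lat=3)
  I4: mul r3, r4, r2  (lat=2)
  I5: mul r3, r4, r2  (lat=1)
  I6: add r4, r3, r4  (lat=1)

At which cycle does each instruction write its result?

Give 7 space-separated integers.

Answer: 2 3 5 8 7 7 8

Derivation:
I0 mul r1: issue@1 deps=(None,None) exec_start@1 write@2
I1 mul r4: issue@2 deps=(None,None) exec_start@2 write@3
I2 mul r2: issue@3 deps=(0,None) exec_start@3 write@5
I3 mul r1: issue@4 deps=(2,None) exec_start@5 write@8
I4 mul r3: issue@5 deps=(1,2) exec_start@5 write@7
I5 mul r3: issue@6 deps=(1,2) exec_start@6 write@7
I6 add r4: issue@7 deps=(5,1) exec_start@7 write@8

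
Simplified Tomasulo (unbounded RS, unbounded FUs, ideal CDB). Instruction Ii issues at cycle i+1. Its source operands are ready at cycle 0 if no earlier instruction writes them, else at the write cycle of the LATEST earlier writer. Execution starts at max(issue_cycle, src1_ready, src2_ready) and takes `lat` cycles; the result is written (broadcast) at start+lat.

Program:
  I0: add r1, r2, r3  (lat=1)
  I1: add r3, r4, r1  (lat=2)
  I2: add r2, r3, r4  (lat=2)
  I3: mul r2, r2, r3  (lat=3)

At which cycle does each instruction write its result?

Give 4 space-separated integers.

I0 add r1: issue@1 deps=(None,None) exec_start@1 write@2
I1 add r3: issue@2 deps=(None,0) exec_start@2 write@4
I2 add r2: issue@3 deps=(1,None) exec_start@4 write@6
I3 mul r2: issue@4 deps=(2,1) exec_start@6 write@9

Answer: 2 4 6 9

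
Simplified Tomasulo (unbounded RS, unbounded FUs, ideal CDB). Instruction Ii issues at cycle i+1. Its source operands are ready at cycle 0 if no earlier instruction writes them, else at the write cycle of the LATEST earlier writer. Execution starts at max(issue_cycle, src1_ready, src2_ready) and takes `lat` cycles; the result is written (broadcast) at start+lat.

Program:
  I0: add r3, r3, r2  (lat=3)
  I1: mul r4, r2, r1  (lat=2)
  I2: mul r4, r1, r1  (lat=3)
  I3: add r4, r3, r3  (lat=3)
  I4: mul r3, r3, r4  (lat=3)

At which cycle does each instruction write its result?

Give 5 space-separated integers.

Answer: 4 4 6 7 10

Derivation:
I0 add r3: issue@1 deps=(None,None) exec_start@1 write@4
I1 mul r4: issue@2 deps=(None,None) exec_start@2 write@4
I2 mul r4: issue@3 deps=(None,None) exec_start@3 write@6
I3 add r4: issue@4 deps=(0,0) exec_start@4 write@7
I4 mul r3: issue@5 deps=(0,3) exec_start@7 write@10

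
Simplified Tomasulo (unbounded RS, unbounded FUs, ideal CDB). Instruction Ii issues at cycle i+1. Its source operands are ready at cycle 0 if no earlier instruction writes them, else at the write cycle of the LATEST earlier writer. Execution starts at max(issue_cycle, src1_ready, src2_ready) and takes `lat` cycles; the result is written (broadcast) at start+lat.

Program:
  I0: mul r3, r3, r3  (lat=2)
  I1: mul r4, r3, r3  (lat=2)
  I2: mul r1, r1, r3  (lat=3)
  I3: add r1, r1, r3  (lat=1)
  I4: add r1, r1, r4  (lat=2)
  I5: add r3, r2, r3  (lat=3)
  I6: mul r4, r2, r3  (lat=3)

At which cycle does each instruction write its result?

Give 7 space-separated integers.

Answer: 3 5 6 7 9 9 12

Derivation:
I0 mul r3: issue@1 deps=(None,None) exec_start@1 write@3
I1 mul r4: issue@2 deps=(0,0) exec_start@3 write@5
I2 mul r1: issue@3 deps=(None,0) exec_start@3 write@6
I3 add r1: issue@4 deps=(2,0) exec_start@6 write@7
I4 add r1: issue@5 deps=(3,1) exec_start@7 write@9
I5 add r3: issue@6 deps=(None,0) exec_start@6 write@9
I6 mul r4: issue@7 deps=(None,5) exec_start@9 write@12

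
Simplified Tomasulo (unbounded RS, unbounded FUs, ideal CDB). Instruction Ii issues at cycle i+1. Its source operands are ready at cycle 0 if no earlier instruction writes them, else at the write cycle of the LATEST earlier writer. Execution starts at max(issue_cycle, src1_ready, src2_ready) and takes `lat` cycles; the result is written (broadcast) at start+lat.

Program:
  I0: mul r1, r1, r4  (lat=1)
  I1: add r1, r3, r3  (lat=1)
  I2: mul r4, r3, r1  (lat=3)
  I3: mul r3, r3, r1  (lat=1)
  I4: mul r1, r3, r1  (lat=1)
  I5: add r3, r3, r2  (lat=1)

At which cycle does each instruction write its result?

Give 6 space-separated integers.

Answer: 2 3 6 5 6 7

Derivation:
I0 mul r1: issue@1 deps=(None,None) exec_start@1 write@2
I1 add r1: issue@2 deps=(None,None) exec_start@2 write@3
I2 mul r4: issue@3 deps=(None,1) exec_start@3 write@6
I3 mul r3: issue@4 deps=(None,1) exec_start@4 write@5
I4 mul r1: issue@5 deps=(3,1) exec_start@5 write@6
I5 add r3: issue@6 deps=(3,None) exec_start@6 write@7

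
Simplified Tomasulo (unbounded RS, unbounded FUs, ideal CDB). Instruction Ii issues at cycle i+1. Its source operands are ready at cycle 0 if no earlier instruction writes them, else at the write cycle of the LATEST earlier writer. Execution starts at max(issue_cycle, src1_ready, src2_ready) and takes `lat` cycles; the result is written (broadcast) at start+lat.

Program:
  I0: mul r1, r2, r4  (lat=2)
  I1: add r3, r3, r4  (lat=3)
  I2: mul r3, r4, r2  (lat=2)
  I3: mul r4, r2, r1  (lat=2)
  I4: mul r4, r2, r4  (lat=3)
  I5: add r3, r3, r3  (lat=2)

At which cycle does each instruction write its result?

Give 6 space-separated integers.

Answer: 3 5 5 6 9 8

Derivation:
I0 mul r1: issue@1 deps=(None,None) exec_start@1 write@3
I1 add r3: issue@2 deps=(None,None) exec_start@2 write@5
I2 mul r3: issue@3 deps=(None,None) exec_start@3 write@5
I3 mul r4: issue@4 deps=(None,0) exec_start@4 write@6
I4 mul r4: issue@5 deps=(None,3) exec_start@6 write@9
I5 add r3: issue@6 deps=(2,2) exec_start@6 write@8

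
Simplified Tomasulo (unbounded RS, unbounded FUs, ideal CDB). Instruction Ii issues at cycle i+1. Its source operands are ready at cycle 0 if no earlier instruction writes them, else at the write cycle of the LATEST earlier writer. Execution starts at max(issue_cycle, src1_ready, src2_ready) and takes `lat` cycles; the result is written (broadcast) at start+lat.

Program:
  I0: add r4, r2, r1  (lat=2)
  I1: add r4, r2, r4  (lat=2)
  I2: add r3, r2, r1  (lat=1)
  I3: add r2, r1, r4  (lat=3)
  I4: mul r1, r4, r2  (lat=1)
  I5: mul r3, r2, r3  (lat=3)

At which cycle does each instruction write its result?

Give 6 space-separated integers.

I0 add r4: issue@1 deps=(None,None) exec_start@1 write@3
I1 add r4: issue@2 deps=(None,0) exec_start@3 write@5
I2 add r3: issue@3 deps=(None,None) exec_start@3 write@4
I3 add r2: issue@4 deps=(None,1) exec_start@5 write@8
I4 mul r1: issue@5 deps=(1,3) exec_start@8 write@9
I5 mul r3: issue@6 deps=(3,2) exec_start@8 write@11

Answer: 3 5 4 8 9 11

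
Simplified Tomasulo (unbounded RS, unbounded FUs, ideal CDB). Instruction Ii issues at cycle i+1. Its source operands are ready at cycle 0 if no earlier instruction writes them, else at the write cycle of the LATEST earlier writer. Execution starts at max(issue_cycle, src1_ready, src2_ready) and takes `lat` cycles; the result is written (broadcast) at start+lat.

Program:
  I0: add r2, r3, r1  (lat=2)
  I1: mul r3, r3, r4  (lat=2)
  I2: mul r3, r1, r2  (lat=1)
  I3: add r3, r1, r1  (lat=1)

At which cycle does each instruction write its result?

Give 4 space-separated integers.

I0 add r2: issue@1 deps=(None,None) exec_start@1 write@3
I1 mul r3: issue@2 deps=(None,None) exec_start@2 write@4
I2 mul r3: issue@3 deps=(None,0) exec_start@3 write@4
I3 add r3: issue@4 deps=(None,None) exec_start@4 write@5

Answer: 3 4 4 5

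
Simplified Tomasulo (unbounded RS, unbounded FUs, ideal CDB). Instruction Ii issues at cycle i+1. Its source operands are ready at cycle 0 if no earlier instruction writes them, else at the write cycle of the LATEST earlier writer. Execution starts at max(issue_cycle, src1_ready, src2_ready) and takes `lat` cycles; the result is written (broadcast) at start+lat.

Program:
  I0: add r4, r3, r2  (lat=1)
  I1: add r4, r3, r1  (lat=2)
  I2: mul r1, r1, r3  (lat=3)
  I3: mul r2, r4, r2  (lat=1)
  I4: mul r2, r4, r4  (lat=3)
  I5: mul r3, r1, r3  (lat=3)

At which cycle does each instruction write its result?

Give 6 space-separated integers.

Answer: 2 4 6 5 8 9

Derivation:
I0 add r4: issue@1 deps=(None,None) exec_start@1 write@2
I1 add r4: issue@2 deps=(None,None) exec_start@2 write@4
I2 mul r1: issue@3 deps=(None,None) exec_start@3 write@6
I3 mul r2: issue@4 deps=(1,None) exec_start@4 write@5
I4 mul r2: issue@5 deps=(1,1) exec_start@5 write@8
I5 mul r3: issue@6 deps=(2,None) exec_start@6 write@9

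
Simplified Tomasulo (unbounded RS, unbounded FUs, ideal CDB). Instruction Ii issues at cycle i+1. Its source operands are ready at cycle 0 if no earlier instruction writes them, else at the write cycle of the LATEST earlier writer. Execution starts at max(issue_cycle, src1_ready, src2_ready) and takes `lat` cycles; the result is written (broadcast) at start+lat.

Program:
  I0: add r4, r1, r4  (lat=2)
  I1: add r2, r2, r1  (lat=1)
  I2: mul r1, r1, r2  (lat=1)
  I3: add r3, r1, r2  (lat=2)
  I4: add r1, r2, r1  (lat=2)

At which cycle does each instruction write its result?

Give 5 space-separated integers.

Answer: 3 3 4 6 7

Derivation:
I0 add r4: issue@1 deps=(None,None) exec_start@1 write@3
I1 add r2: issue@2 deps=(None,None) exec_start@2 write@3
I2 mul r1: issue@3 deps=(None,1) exec_start@3 write@4
I3 add r3: issue@4 deps=(2,1) exec_start@4 write@6
I4 add r1: issue@5 deps=(1,2) exec_start@5 write@7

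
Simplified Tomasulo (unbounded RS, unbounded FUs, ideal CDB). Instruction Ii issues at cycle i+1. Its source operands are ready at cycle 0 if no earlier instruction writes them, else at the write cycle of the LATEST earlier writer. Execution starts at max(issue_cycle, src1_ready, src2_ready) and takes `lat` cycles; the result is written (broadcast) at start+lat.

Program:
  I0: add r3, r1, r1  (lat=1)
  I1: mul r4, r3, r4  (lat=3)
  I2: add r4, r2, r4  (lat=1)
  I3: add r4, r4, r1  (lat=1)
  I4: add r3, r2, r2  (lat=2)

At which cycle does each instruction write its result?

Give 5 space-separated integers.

Answer: 2 5 6 7 7

Derivation:
I0 add r3: issue@1 deps=(None,None) exec_start@1 write@2
I1 mul r4: issue@2 deps=(0,None) exec_start@2 write@5
I2 add r4: issue@3 deps=(None,1) exec_start@5 write@6
I3 add r4: issue@4 deps=(2,None) exec_start@6 write@7
I4 add r3: issue@5 deps=(None,None) exec_start@5 write@7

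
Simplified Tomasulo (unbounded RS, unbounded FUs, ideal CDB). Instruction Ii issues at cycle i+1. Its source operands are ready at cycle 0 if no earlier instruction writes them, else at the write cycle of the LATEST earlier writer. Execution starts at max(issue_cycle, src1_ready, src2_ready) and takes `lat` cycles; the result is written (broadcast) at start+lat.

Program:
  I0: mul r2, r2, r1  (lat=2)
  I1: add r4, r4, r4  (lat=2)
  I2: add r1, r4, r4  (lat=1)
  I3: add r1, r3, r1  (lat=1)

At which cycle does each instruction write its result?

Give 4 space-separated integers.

Answer: 3 4 5 6

Derivation:
I0 mul r2: issue@1 deps=(None,None) exec_start@1 write@3
I1 add r4: issue@2 deps=(None,None) exec_start@2 write@4
I2 add r1: issue@3 deps=(1,1) exec_start@4 write@5
I3 add r1: issue@4 deps=(None,2) exec_start@5 write@6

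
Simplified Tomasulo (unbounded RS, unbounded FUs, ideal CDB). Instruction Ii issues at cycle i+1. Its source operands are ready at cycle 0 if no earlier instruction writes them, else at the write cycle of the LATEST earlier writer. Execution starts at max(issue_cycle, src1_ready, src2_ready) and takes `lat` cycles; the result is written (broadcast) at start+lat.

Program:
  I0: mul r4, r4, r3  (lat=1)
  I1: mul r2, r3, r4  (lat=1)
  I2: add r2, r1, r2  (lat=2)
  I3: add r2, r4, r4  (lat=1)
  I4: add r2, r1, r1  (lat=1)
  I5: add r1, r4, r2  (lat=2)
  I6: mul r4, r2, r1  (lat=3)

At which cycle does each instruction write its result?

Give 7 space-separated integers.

I0 mul r4: issue@1 deps=(None,None) exec_start@1 write@2
I1 mul r2: issue@2 deps=(None,0) exec_start@2 write@3
I2 add r2: issue@3 deps=(None,1) exec_start@3 write@5
I3 add r2: issue@4 deps=(0,0) exec_start@4 write@5
I4 add r2: issue@5 deps=(None,None) exec_start@5 write@6
I5 add r1: issue@6 deps=(0,4) exec_start@6 write@8
I6 mul r4: issue@7 deps=(4,5) exec_start@8 write@11

Answer: 2 3 5 5 6 8 11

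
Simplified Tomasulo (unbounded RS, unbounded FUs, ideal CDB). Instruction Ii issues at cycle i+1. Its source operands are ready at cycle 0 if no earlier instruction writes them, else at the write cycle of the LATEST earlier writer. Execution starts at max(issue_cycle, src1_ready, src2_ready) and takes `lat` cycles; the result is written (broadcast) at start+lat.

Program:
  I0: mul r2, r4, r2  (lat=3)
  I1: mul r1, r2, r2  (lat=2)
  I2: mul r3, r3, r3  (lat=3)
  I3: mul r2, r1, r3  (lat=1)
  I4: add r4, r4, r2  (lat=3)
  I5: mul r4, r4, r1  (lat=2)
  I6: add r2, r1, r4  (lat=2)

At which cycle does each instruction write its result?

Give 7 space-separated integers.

I0 mul r2: issue@1 deps=(None,None) exec_start@1 write@4
I1 mul r1: issue@2 deps=(0,0) exec_start@4 write@6
I2 mul r3: issue@3 deps=(None,None) exec_start@3 write@6
I3 mul r2: issue@4 deps=(1,2) exec_start@6 write@7
I4 add r4: issue@5 deps=(None,3) exec_start@7 write@10
I5 mul r4: issue@6 deps=(4,1) exec_start@10 write@12
I6 add r2: issue@7 deps=(1,5) exec_start@12 write@14

Answer: 4 6 6 7 10 12 14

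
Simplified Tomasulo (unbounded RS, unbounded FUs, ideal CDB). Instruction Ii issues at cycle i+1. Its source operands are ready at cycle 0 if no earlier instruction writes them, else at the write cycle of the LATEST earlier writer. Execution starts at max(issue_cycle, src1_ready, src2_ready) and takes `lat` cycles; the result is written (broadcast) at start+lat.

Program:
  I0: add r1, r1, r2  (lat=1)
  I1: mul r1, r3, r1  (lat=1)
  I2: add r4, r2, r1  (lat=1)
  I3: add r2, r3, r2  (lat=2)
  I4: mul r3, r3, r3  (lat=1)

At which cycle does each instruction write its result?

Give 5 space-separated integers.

Answer: 2 3 4 6 6

Derivation:
I0 add r1: issue@1 deps=(None,None) exec_start@1 write@2
I1 mul r1: issue@2 deps=(None,0) exec_start@2 write@3
I2 add r4: issue@3 deps=(None,1) exec_start@3 write@4
I3 add r2: issue@4 deps=(None,None) exec_start@4 write@6
I4 mul r3: issue@5 deps=(None,None) exec_start@5 write@6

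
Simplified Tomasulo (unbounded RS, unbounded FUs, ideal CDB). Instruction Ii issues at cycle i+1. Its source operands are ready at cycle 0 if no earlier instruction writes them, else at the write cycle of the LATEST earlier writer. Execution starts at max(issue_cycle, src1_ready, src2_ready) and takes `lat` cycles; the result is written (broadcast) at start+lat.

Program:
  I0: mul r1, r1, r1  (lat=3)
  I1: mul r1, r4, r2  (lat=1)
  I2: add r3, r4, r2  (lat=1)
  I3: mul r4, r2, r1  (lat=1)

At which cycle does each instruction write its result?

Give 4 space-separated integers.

I0 mul r1: issue@1 deps=(None,None) exec_start@1 write@4
I1 mul r1: issue@2 deps=(None,None) exec_start@2 write@3
I2 add r3: issue@3 deps=(None,None) exec_start@3 write@4
I3 mul r4: issue@4 deps=(None,1) exec_start@4 write@5

Answer: 4 3 4 5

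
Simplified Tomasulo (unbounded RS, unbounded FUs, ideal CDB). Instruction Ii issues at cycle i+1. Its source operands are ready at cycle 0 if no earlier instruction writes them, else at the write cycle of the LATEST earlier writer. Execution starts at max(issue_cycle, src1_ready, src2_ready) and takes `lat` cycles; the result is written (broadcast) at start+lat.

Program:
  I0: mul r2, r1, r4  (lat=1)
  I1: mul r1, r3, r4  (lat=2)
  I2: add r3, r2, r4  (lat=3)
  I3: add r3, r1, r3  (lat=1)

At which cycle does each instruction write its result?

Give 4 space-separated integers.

I0 mul r2: issue@1 deps=(None,None) exec_start@1 write@2
I1 mul r1: issue@2 deps=(None,None) exec_start@2 write@4
I2 add r3: issue@3 deps=(0,None) exec_start@3 write@6
I3 add r3: issue@4 deps=(1,2) exec_start@6 write@7

Answer: 2 4 6 7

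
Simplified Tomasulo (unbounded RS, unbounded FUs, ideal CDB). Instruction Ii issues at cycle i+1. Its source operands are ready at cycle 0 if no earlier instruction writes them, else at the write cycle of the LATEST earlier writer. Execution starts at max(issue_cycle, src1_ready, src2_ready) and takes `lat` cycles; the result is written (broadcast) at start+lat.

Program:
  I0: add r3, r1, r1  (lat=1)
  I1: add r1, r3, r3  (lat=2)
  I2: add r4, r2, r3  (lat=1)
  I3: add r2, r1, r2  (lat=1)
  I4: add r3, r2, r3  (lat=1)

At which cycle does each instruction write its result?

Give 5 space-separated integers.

I0 add r3: issue@1 deps=(None,None) exec_start@1 write@2
I1 add r1: issue@2 deps=(0,0) exec_start@2 write@4
I2 add r4: issue@3 deps=(None,0) exec_start@3 write@4
I3 add r2: issue@4 deps=(1,None) exec_start@4 write@5
I4 add r3: issue@5 deps=(3,0) exec_start@5 write@6

Answer: 2 4 4 5 6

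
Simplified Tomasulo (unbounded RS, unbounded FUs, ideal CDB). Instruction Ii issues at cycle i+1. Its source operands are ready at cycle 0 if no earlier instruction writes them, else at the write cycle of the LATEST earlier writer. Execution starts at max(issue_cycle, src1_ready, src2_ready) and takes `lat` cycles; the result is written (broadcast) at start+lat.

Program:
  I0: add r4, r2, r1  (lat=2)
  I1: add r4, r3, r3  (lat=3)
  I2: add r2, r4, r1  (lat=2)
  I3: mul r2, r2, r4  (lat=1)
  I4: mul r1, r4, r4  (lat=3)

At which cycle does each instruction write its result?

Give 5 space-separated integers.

Answer: 3 5 7 8 8

Derivation:
I0 add r4: issue@1 deps=(None,None) exec_start@1 write@3
I1 add r4: issue@2 deps=(None,None) exec_start@2 write@5
I2 add r2: issue@3 deps=(1,None) exec_start@5 write@7
I3 mul r2: issue@4 deps=(2,1) exec_start@7 write@8
I4 mul r1: issue@5 deps=(1,1) exec_start@5 write@8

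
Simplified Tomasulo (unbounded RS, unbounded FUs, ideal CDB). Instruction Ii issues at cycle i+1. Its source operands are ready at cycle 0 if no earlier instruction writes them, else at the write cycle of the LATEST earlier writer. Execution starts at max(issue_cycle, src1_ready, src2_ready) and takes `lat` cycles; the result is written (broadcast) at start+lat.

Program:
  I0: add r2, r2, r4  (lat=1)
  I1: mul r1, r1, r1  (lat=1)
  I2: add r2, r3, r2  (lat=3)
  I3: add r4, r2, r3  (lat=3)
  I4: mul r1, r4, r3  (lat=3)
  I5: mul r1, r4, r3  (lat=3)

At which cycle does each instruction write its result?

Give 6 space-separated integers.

I0 add r2: issue@1 deps=(None,None) exec_start@1 write@2
I1 mul r1: issue@2 deps=(None,None) exec_start@2 write@3
I2 add r2: issue@3 deps=(None,0) exec_start@3 write@6
I3 add r4: issue@4 deps=(2,None) exec_start@6 write@9
I4 mul r1: issue@5 deps=(3,None) exec_start@9 write@12
I5 mul r1: issue@6 deps=(3,None) exec_start@9 write@12

Answer: 2 3 6 9 12 12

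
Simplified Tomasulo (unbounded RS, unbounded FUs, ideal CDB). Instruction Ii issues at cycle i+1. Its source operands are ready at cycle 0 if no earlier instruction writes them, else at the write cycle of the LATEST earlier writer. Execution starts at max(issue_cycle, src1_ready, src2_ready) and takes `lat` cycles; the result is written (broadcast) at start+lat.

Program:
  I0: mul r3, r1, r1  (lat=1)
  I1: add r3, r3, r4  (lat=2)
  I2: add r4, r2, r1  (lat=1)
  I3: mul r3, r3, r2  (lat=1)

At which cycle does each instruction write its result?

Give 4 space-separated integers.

Answer: 2 4 4 5

Derivation:
I0 mul r3: issue@1 deps=(None,None) exec_start@1 write@2
I1 add r3: issue@2 deps=(0,None) exec_start@2 write@4
I2 add r4: issue@3 deps=(None,None) exec_start@3 write@4
I3 mul r3: issue@4 deps=(1,None) exec_start@4 write@5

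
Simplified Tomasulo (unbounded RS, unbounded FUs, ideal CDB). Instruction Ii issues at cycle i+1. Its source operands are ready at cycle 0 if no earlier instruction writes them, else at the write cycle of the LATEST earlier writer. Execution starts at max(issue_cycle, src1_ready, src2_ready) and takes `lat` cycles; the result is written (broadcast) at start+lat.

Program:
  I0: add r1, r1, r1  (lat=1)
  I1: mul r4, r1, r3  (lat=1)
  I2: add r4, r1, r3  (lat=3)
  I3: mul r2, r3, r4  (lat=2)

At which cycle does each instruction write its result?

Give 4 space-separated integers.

I0 add r1: issue@1 deps=(None,None) exec_start@1 write@2
I1 mul r4: issue@2 deps=(0,None) exec_start@2 write@3
I2 add r4: issue@3 deps=(0,None) exec_start@3 write@6
I3 mul r2: issue@4 deps=(None,2) exec_start@6 write@8

Answer: 2 3 6 8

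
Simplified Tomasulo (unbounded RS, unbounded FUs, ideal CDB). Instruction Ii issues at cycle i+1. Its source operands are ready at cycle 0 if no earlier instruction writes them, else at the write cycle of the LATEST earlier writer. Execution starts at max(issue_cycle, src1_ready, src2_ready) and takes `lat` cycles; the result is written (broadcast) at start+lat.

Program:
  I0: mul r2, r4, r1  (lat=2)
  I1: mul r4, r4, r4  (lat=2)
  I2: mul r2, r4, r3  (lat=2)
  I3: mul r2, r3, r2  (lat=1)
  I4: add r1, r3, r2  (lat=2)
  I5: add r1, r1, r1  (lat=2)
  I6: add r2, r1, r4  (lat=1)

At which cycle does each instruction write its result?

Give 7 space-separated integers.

I0 mul r2: issue@1 deps=(None,None) exec_start@1 write@3
I1 mul r4: issue@2 deps=(None,None) exec_start@2 write@4
I2 mul r2: issue@3 deps=(1,None) exec_start@4 write@6
I3 mul r2: issue@4 deps=(None,2) exec_start@6 write@7
I4 add r1: issue@5 deps=(None,3) exec_start@7 write@9
I5 add r1: issue@6 deps=(4,4) exec_start@9 write@11
I6 add r2: issue@7 deps=(5,1) exec_start@11 write@12

Answer: 3 4 6 7 9 11 12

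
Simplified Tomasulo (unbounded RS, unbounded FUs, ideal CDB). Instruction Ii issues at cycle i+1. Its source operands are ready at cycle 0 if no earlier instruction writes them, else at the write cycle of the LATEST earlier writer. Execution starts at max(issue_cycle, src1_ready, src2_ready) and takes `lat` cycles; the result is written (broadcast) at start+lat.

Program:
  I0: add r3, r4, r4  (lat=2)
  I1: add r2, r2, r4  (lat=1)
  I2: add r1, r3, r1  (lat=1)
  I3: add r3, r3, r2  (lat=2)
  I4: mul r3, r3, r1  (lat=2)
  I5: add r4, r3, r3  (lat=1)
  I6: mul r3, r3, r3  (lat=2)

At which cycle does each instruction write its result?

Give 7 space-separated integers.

I0 add r3: issue@1 deps=(None,None) exec_start@1 write@3
I1 add r2: issue@2 deps=(None,None) exec_start@2 write@3
I2 add r1: issue@3 deps=(0,None) exec_start@3 write@4
I3 add r3: issue@4 deps=(0,1) exec_start@4 write@6
I4 mul r3: issue@5 deps=(3,2) exec_start@6 write@8
I5 add r4: issue@6 deps=(4,4) exec_start@8 write@9
I6 mul r3: issue@7 deps=(4,4) exec_start@8 write@10

Answer: 3 3 4 6 8 9 10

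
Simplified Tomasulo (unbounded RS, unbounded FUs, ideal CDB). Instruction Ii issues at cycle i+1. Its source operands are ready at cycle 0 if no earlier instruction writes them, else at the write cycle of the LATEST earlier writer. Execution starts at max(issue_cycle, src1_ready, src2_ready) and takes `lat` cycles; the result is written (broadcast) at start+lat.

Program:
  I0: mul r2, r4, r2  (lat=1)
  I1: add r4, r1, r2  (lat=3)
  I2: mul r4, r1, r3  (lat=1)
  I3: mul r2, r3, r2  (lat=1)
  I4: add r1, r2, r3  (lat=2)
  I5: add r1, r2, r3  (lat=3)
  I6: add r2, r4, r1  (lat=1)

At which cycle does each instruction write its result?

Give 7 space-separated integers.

Answer: 2 5 4 5 7 9 10

Derivation:
I0 mul r2: issue@1 deps=(None,None) exec_start@1 write@2
I1 add r4: issue@2 deps=(None,0) exec_start@2 write@5
I2 mul r4: issue@3 deps=(None,None) exec_start@3 write@4
I3 mul r2: issue@4 deps=(None,0) exec_start@4 write@5
I4 add r1: issue@5 deps=(3,None) exec_start@5 write@7
I5 add r1: issue@6 deps=(3,None) exec_start@6 write@9
I6 add r2: issue@7 deps=(2,5) exec_start@9 write@10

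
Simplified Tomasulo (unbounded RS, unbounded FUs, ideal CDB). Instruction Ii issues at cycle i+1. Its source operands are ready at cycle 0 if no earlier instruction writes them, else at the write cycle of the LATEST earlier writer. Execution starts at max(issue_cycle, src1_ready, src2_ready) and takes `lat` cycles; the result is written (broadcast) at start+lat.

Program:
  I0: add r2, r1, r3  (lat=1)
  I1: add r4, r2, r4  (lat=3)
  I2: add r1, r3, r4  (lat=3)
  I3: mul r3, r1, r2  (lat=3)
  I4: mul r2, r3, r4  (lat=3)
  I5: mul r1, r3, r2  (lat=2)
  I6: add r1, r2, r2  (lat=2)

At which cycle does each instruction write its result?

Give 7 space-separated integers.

I0 add r2: issue@1 deps=(None,None) exec_start@1 write@2
I1 add r4: issue@2 deps=(0,None) exec_start@2 write@5
I2 add r1: issue@3 deps=(None,1) exec_start@5 write@8
I3 mul r3: issue@4 deps=(2,0) exec_start@8 write@11
I4 mul r2: issue@5 deps=(3,1) exec_start@11 write@14
I5 mul r1: issue@6 deps=(3,4) exec_start@14 write@16
I6 add r1: issue@7 deps=(4,4) exec_start@14 write@16

Answer: 2 5 8 11 14 16 16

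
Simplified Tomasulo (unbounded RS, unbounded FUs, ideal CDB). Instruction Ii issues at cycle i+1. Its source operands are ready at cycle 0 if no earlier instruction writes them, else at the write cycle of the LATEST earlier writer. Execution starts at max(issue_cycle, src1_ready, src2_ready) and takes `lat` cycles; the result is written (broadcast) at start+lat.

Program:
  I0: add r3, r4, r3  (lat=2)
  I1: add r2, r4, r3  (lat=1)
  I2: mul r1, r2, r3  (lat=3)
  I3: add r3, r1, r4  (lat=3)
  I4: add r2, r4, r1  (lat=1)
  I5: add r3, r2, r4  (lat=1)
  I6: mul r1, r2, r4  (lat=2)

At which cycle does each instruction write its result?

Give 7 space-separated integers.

I0 add r3: issue@1 deps=(None,None) exec_start@1 write@3
I1 add r2: issue@2 deps=(None,0) exec_start@3 write@4
I2 mul r1: issue@3 deps=(1,0) exec_start@4 write@7
I3 add r3: issue@4 deps=(2,None) exec_start@7 write@10
I4 add r2: issue@5 deps=(None,2) exec_start@7 write@8
I5 add r3: issue@6 deps=(4,None) exec_start@8 write@9
I6 mul r1: issue@7 deps=(4,None) exec_start@8 write@10

Answer: 3 4 7 10 8 9 10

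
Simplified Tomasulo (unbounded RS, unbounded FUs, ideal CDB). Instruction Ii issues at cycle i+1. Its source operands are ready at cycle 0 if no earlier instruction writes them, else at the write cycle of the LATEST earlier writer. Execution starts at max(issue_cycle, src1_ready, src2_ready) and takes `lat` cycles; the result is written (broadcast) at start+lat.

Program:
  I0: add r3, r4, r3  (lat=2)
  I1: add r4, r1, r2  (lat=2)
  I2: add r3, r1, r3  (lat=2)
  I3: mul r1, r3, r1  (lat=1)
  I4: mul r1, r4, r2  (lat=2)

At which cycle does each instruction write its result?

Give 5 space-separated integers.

Answer: 3 4 5 6 7

Derivation:
I0 add r3: issue@1 deps=(None,None) exec_start@1 write@3
I1 add r4: issue@2 deps=(None,None) exec_start@2 write@4
I2 add r3: issue@3 deps=(None,0) exec_start@3 write@5
I3 mul r1: issue@4 deps=(2,None) exec_start@5 write@6
I4 mul r1: issue@5 deps=(1,None) exec_start@5 write@7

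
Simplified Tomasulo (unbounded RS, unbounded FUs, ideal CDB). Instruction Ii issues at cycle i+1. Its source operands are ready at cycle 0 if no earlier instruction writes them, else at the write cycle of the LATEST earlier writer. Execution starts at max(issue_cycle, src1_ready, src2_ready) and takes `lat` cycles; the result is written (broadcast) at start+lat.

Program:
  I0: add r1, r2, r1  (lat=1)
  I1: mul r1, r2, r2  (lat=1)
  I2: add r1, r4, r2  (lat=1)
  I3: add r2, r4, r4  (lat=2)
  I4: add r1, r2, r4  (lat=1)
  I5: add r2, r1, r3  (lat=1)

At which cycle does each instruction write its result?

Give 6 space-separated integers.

Answer: 2 3 4 6 7 8

Derivation:
I0 add r1: issue@1 deps=(None,None) exec_start@1 write@2
I1 mul r1: issue@2 deps=(None,None) exec_start@2 write@3
I2 add r1: issue@3 deps=(None,None) exec_start@3 write@4
I3 add r2: issue@4 deps=(None,None) exec_start@4 write@6
I4 add r1: issue@5 deps=(3,None) exec_start@6 write@7
I5 add r2: issue@6 deps=(4,None) exec_start@7 write@8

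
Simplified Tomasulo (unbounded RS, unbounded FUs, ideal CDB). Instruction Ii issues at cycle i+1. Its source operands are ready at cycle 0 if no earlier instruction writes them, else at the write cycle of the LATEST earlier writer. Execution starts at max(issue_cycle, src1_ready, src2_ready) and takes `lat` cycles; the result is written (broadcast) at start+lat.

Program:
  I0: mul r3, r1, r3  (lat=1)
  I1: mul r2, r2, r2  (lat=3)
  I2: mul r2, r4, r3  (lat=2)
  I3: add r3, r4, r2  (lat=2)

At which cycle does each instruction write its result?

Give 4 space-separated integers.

Answer: 2 5 5 7

Derivation:
I0 mul r3: issue@1 deps=(None,None) exec_start@1 write@2
I1 mul r2: issue@2 deps=(None,None) exec_start@2 write@5
I2 mul r2: issue@3 deps=(None,0) exec_start@3 write@5
I3 add r3: issue@4 deps=(None,2) exec_start@5 write@7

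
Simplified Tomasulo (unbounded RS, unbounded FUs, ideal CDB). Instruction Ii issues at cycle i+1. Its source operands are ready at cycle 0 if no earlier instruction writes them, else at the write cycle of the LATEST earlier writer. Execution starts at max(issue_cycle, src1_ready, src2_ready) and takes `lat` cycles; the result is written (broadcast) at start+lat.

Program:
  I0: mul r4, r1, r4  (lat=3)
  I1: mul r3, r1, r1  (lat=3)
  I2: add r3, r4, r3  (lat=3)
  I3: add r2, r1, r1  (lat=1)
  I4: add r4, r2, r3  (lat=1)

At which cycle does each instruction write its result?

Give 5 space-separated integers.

I0 mul r4: issue@1 deps=(None,None) exec_start@1 write@4
I1 mul r3: issue@2 deps=(None,None) exec_start@2 write@5
I2 add r3: issue@3 deps=(0,1) exec_start@5 write@8
I3 add r2: issue@4 deps=(None,None) exec_start@4 write@5
I4 add r4: issue@5 deps=(3,2) exec_start@8 write@9

Answer: 4 5 8 5 9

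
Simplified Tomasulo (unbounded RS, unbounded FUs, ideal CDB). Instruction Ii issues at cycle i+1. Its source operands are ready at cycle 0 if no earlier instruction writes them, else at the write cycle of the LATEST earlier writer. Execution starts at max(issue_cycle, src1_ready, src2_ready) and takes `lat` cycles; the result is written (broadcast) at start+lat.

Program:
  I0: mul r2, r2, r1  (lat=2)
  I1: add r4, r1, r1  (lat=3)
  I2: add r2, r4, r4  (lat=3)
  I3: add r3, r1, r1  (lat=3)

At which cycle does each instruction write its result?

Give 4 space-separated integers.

I0 mul r2: issue@1 deps=(None,None) exec_start@1 write@3
I1 add r4: issue@2 deps=(None,None) exec_start@2 write@5
I2 add r2: issue@3 deps=(1,1) exec_start@5 write@8
I3 add r3: issue@4 deps=(None,None) exec_start@4 write@7

Answer: 3 5 8 7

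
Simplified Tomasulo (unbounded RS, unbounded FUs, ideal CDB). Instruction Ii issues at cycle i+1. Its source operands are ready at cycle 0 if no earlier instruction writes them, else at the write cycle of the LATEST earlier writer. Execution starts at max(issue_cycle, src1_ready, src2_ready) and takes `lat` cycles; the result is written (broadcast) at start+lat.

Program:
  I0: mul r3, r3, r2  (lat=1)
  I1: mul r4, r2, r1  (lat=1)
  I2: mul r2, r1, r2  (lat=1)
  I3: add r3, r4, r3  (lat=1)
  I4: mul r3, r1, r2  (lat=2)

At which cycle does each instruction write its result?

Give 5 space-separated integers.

Answer: 2 3 4 5 7

Derivation:
I0 mul r3: issue@1 deps=(None,None) exec_start@1 write@2
I1 mul r4: issue@2 deps=(None,None) exec_start@2 write@3
I2 mul r2: issue@3 deps=(None,None) exec_start@3 write@4
I3 add r3: issue@4 deps=(1,0) exec_start@4 write@5
I4 mul r3: issue@5 deps=(None,2) exec_start@5 write@7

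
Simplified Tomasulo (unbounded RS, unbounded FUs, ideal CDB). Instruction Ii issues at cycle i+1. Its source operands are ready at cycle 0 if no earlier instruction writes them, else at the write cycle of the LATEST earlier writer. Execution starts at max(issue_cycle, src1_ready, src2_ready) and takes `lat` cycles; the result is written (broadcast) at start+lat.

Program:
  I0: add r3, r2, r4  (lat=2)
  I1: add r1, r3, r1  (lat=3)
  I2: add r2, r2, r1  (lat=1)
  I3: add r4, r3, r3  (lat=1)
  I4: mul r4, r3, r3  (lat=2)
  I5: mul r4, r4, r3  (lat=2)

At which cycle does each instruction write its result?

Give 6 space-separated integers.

I0 add r3: issue@1 deps=(None,None) exec_start@1 write@3
I1 add r1: issue@2 deps=(0,None) exec_start@3 write@6
I2 add r2: issue@3 deps=(None,1) exec_start@6 write@7
I3 add r4: issue@4 deps=(0,0) exec_start@4 write@5
I4 mul r4: issue@5 deps=(0,0) exec_start@5 write@7
I5 mul r4: issue@6 deps=(4,0) exec_start@7 write@9

Answer: 3 6 7 5 7 9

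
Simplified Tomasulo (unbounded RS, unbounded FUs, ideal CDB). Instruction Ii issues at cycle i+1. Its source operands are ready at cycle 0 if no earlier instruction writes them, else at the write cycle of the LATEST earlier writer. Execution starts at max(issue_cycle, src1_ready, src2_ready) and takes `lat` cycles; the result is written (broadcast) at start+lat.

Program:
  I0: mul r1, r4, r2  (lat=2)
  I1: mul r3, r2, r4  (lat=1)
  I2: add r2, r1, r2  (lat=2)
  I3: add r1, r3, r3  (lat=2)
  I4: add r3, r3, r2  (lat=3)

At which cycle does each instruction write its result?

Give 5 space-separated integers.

I0 mul r1: issue@1 deps=(None,None) exec_start@1 write@3
I1 mul r3: issue@2 deps=(None,None) exec_start@2 write@3
I2 add r2: issue@3 deps=(0,None) exec_start@3 write@5
I3 add r1: issue@4 deps=(1,1) exec_start@4 write@6
I4 add r3: issue@5 deps=(1,2) exec_start@5 write@8

Answer: 3 3 5 6 8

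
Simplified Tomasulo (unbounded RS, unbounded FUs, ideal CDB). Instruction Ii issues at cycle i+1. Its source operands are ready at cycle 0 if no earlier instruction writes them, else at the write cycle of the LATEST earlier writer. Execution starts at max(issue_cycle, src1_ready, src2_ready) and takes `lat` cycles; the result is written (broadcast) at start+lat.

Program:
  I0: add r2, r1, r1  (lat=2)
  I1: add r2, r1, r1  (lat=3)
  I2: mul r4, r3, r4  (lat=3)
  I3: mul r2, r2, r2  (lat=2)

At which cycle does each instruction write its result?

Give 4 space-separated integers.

Answer: 3 5 6 7

Derivation:
I0 add r2: issue@1 deps=(None,None) exec_start@1 write@3
I1 add r2: issue@2 deps=(None,None) exec_start@2 write@5
I2 mul r4: issue@3 deps=(None,None) exec_start@3 write@6
I3 mul r2: issue@4 deps=(1,1) exec_start@5 write@7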